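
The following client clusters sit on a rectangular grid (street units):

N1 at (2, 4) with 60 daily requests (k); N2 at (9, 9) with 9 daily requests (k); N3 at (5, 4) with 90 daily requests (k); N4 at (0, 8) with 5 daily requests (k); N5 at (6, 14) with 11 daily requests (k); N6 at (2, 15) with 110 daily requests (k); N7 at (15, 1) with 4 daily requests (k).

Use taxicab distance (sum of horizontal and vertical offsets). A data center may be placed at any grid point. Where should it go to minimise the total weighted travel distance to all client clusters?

(2, 4)

Manhattan distance separates: Σwᵢ(|x−xᵢ|+|y−yᵢ|) = Σwᵢ|x−xᵢ| + Σwᵢ|y−yᵢ|, so x and y are optimised independently as 1-D weighted medians.
Total weight W = 289; half = 144.5.
x-coordinate, sorted with cumulative weight:
  x=0 (N4, w=5) cum 5
  x=2 (N1, w=60) cum 65
  x=2 (N6, w=110) cum 175  ← median
  x=5 (N3, w=90) cum 265
  x=6 (N5, w=11) cum 276
  x=9 (N2, w=9) cum 285
  x=15 (N7, w=4) cum 289
⇒ x* = 2
y-coordinate, sorted with cumulative weight:
  y=1 (N7, w=4) cum 4
  y=4 (N1, w=60) cum 64
  y=4 (N3, w=90) cum 154  ← median
  y=8 (N4, w=5) cum 159
  y=9 (N2, w=9) cum 168
  y=14 (N5, w=11) cum 179
  y=15 (N6, w=110) cum 289
⇒ y* = 4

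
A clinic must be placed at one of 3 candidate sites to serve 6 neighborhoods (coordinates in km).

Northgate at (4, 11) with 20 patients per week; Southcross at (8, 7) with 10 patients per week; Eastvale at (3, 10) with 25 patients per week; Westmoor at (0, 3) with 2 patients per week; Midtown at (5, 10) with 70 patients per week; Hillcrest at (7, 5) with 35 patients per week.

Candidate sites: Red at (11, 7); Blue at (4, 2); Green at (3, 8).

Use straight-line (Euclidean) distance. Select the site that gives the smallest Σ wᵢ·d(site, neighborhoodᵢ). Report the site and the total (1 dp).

Green, total 548.9 km

Total weighted distance at each candidate:
  Red (11, 7): total = 1054.4
  Blue (4, 2): total = 1166.7
  Green (3, 8): total = 548.9
Minimum is at Green with total 548.9 km.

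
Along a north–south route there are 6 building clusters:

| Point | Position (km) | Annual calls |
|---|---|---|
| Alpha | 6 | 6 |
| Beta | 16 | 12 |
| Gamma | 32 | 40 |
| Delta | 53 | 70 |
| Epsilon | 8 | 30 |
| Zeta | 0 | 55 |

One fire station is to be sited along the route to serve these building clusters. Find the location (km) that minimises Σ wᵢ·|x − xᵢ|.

x = 32

For a sum of weighted absolute distances on a line, the optimum is the weighted median (not the mean). Total weight W = 213; half-weight = 106.5.
Sort by position and accumulate weight:
  km 0 (Zeta, w=55) → cum 55
  km 6 (Alpha, w=6) → cum 61
  km 8 (Epsilon, w=30) → cum 91
  km 16 (Beta, w=12) → cum 103
  km 32 (Gamma, w=40) → cum 143  ≥ 106.5 → median here
  km 53 (Delta, w=70) → cum 213
Optimal location: km 32.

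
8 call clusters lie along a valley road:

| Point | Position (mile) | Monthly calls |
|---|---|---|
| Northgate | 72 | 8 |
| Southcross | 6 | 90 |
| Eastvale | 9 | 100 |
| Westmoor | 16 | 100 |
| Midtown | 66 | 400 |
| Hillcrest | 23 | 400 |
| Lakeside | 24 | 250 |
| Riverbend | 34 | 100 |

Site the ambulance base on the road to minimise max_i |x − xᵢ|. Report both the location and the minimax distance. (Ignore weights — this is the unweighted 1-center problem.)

location 39, max distance 33

The 1-center on a line is the midpoint of the two extreme points: leftmost at 6, rightmost at 72.
Optimal location = (6 + 72)/2 = 39; maximum distance = (72 − 6)/2 = 33.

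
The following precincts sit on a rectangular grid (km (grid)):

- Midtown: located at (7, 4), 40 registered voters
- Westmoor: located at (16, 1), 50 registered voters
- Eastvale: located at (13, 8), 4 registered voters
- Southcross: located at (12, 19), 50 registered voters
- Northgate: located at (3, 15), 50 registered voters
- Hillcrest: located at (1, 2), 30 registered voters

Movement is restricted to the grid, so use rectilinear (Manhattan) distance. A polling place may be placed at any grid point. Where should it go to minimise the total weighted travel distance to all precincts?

Manhattan distance separates: Σwᵢ(|x−xᵢ|+|y−yᵢ|) = Σwᵢ|x−xᵢ| + Σwᵢ|y−yᵢ|, so x and y are optimised independently as 1-D weighted medians.
Total weight W = 224; half = 112.
x-coordinate, sorted with cumulative weight:
  x=1 (Hillcrest, w=30) cum 30
  x=3 (Northgate, w=50) cum 80
  x=7 (Midtown, w=40) cum 120  ← median
  x=12 (Southcross, w=50) cum 170
  x=13 (Eastvale, w=4) cum 174
  x=16 (Westmoor, w=50) cum 224
⇒ x* = 7
y-coordinate, sorted with cumulative weight:
  y=1 (Westmoor, w=50) cum 50
  y=2 (Hillcrest, w=30) cum 80
  y=4 (Midtown, w=40) cum 120  ← median
  y=8 (Eastvale, w=4) cum 124
  y=15 (Northgate, w=50) cum 174
  y=19 (Southcross, w=50) cum 224
⇒ y* = 4

(7, 4)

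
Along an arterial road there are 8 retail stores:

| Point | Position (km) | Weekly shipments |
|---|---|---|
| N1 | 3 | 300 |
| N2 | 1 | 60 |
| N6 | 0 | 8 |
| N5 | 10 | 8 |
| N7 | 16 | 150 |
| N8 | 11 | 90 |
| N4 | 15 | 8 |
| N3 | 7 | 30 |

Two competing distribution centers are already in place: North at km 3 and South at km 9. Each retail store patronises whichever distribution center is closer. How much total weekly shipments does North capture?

The indifferent point is the midpoint (3+9)/2 = 6; retail stores left of it (closer to North at 3) go to North, those right go to South.
  N6 at 0 (w=8) → North
  N2 at 1 (w=60) → North
  N1 at 3 (w=300) → North
  N3 at 7 (w=30) → South
  N5 at 10 (w=8) → South
  N8 at 11 (w=90) → South
  N4 at 15 (w=8) → South
  N7 at 16 (w=150) → South
North captures 368; South captures 286.

368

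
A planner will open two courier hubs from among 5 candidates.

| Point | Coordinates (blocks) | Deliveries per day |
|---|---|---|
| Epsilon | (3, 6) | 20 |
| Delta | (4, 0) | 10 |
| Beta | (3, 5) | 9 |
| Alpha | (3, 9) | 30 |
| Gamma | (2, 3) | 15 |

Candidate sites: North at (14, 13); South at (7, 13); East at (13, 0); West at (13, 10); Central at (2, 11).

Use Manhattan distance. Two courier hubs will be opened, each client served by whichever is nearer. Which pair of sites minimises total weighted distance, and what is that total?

{East, Central}, total 483

Evaluate every pair (each demand assigned to the nearer of the two):
  {East, Central}: total = 483
  {North, Central}: total = 523
  {South, Central}: total = 523
  {West, Central}: total = 523
  {South, East}: total = 868
  {North, South}: total = 953
  {South, West}: total = 953
  {East, West}: total = 1045
  {North, East}: total = 1205
  {North, West}: total = 1205
Best pair: {East, Central} with total 483.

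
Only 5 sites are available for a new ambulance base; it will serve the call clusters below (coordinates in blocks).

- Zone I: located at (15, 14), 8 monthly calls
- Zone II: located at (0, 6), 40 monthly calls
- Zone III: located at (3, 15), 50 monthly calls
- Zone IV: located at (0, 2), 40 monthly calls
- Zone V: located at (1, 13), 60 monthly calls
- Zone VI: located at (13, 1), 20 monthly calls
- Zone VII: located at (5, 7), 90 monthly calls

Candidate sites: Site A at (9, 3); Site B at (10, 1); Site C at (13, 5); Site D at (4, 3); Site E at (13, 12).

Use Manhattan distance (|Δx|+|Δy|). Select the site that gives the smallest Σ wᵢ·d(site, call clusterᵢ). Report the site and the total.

Total weighted distance at each candidate:
  Site A (9, 3): total = 3836
  Site B (10, 1): total = 4544
  Site C (13, 5): total = 4468
  Site D (4, 3): total = 2756
  Site E (13, 12): total = 4532
Minimum is at Site D with total 2756 blocks.

Site D, total 2756 blocks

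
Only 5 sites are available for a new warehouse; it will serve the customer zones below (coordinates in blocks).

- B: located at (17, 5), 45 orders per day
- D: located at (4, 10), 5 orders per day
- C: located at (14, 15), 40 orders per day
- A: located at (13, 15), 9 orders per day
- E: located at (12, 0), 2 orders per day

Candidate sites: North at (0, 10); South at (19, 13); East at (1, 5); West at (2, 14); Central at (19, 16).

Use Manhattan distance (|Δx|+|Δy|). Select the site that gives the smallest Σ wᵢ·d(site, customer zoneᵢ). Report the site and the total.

Total weighted distance at each candidate:
  North (0, 10): total = 1976
  South (19, 13): total = 932
  East (1, 5): total = 1910
  West (2, 14): total = 1786
  Central (19, 16): total = 1039
Minimum is at South with total 932 blocks.

South, total 932 blocks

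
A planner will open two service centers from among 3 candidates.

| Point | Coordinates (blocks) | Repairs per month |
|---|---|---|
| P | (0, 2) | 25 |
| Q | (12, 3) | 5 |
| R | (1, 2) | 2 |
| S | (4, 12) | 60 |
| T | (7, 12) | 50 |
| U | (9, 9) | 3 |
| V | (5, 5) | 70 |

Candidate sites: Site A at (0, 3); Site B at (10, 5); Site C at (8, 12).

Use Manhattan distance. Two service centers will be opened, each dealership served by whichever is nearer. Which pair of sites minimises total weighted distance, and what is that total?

{Site A, Site C}, total 881

Evaluate every pair (each demand assigned to the nearer of the two):
  {Site A, Site C}: total = 881
  {Site B, Site C}: total = 1021
  {Site A, Site B}: total = 1694
Best pair: {Site A, Site C} with total 881.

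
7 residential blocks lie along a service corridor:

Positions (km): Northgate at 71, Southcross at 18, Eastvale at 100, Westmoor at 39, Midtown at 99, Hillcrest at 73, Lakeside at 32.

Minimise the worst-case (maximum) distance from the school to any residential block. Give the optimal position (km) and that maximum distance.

location 59, max distance 41

The 1-center on a line is the midpoint of the two extreme points: leftmost at 18, rightmost at 100.
Optimal location = (18 + 100)/2 = 59; maximum distance = (100 − 18)/2 = 41.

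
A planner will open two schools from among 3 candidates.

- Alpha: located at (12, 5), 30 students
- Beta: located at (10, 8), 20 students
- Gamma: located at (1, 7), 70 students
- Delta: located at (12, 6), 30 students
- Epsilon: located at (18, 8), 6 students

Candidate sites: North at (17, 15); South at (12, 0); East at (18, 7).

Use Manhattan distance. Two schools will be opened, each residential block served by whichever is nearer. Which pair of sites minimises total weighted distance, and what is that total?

{South, East}, total 1706

Evaluate every pair (each demand assigned to the nearer of the two):
  {South, East}: total = 1706
  {North, East}: total = 1826
  {North, South}: total = 1838
Best pair: {South, East} with total 1706.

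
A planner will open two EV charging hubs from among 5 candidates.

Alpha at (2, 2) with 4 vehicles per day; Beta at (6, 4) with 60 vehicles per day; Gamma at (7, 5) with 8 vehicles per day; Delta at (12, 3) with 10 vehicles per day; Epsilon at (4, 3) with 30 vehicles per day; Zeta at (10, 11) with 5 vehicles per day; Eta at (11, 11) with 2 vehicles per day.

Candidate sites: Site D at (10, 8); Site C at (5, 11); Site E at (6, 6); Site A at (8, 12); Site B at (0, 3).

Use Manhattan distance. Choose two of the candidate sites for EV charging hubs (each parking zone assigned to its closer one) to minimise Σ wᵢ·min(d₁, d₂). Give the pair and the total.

{Site D, Site E}, total 411

Evaluate every pair (each demand assigned to the nearer of the two):
  {Site D, Site E}: total = 411
  {Site E, Site B}: total = 423
  {Site E, Site A}: total = 431
  {Site C, Site E}: total = 445
  {Site D, Site B}: total = 693
  {Site A, Site B}: total = 759
  {Site C, Site B}: total = 773
  {Site D, Site C}: total = 939
  {Site D, Site A}: total = 1007
  {Site C, Site A}: total = 1015
Best pair: {Site D, Site E} with total 411.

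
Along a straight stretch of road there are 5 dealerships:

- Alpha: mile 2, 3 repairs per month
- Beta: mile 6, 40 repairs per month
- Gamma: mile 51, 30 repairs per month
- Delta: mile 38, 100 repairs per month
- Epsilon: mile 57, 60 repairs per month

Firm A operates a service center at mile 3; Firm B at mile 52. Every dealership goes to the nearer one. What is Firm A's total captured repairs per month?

43

The indifferent point is the midpoint (3+52)/2 = 27.5; dealerships left of it (closer to Firm A at 3) go to Firm A, those right go to Firm B.
  Alpha at 2 (w=3) → Firm A
  Beta at 6 (w=40) → Firm A
  Delta at 38 (w=100) → Firm B
  Gamma at 51 (w=30) → Firm B
  Epsilon at 57 (w=60) → Firm B
Firm A captures 43; Firm B captures 190.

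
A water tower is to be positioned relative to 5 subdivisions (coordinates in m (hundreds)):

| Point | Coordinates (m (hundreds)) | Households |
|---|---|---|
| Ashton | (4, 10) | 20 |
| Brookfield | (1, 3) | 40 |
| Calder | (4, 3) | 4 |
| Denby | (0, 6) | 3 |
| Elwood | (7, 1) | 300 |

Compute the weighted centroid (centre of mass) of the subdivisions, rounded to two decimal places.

The minimiser of Σwᵢ‖p−pᵢ‖² is the weighted centroid p* = (Σwᵢpᵢ)/(Σwᵢ).
Σwᵢ = 367.
Σwᵢxᵢ = 20·4 + 40·1 + 4·4 + 3·0 + 300·7 = 2236.
Σwᵢyᵢ = 20·10 + 40·3 + 4·3 + 3·6 + 300·1 = 650.
x* = 2236/367 = 6.09, y* = 650/367 = 1.77.

(6.09, 1.77)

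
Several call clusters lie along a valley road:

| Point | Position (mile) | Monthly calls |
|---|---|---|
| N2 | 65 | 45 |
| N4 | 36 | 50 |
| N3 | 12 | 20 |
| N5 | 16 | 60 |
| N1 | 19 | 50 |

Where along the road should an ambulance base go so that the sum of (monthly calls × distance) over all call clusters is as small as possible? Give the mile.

x = 19

For a sum of weighted absolute distances on a line, the optimum is the weighted median (not the mean). Total weight W = 225; half-weight = 112.5.
Sort by position and accumulate weight:
  mile 12 (N3, w=20) → cum 20
  mile 16 (N5, w=60) → cum 80
  mile 19 (N1, w=50) → cum 130  ≥ 112.5 → median here
  mile 36 (N4, w=50) → cum 180
  mile 65 (N2, w=45) → cum 225
Optimal location: mile 19.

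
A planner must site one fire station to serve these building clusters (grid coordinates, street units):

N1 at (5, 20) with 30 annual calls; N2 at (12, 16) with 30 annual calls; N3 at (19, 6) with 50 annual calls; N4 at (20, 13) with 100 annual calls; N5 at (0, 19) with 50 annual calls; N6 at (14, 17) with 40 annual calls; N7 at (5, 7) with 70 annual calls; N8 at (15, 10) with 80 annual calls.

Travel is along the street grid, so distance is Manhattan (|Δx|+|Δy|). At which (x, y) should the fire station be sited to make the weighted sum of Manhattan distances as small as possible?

(15, 13)

Manhattan distance separates: Σwᵢ(|x−xᵢ|+|y−yᵢ|) = Σwᵢ|x−xᵢ| + Σwᵢ|y−yᵢ|, so x and y are optimised independently as 1-D weighted medians.
Total weight W = 450; half = 225.
x-coordinate, sorted with cumulative weight:
  x=0 (N5, w=50) cum 50
  x=5 (N1, w=30) cum 80
  x=5 (N7, w=70) cum 150
  x=12 (N2, w=30) cum 180
  x=14 (N6, w=40) cum 220
  x=15 (N8, w=80) cum 300  ← median
  x=19 (N3, w=50) cum 350
  x=20 (N4, w=100) cum 450
⇒ x* = 15
y-coordinate, sorted with cumulative weight:
  y=6 (N3, w=50) cum 50
  y=7 (N7, w=70) cum 120
  y=10 (N8, w=80) cum 200
  y=13 (N4, w=100) cum 300  ← median
  y=16 (N2, w=30) cum 330
  y=17 (N6, w=40) cum 370
  y=19 (N5, w=50) cum 420
  y=20 (N1, w=30) cum 450
⇒ y* = 13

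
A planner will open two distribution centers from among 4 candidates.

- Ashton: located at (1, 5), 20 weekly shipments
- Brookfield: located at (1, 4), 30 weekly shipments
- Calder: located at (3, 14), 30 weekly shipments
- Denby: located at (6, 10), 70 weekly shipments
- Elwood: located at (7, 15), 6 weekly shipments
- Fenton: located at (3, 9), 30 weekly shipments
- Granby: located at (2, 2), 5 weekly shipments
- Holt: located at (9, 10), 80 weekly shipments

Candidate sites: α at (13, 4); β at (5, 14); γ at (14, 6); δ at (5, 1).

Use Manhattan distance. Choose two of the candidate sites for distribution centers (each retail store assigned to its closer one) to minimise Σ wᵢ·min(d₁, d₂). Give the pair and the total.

Evaluate every pair (each demand assigned to the nearer of the two):
  {β, δ}: total = 1668
  {α, β}: total = 1963
  {β, γ}: total = 2033
  {γ, δ}: total = 2656
  {α, δ}: total = 2736
  {α, γ}: total = 3331
Best pair: {β, δ} with total 1668.

{β, δ}, total 1668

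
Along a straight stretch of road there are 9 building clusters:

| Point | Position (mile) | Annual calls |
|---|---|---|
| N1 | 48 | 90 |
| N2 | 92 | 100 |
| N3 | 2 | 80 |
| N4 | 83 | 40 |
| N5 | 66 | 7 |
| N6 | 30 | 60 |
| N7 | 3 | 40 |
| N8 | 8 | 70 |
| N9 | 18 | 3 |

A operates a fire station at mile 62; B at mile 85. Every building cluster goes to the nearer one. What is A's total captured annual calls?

350

The indifferent point is the midpoint (62+85)/2 = 73.5; building clusters left of it (closer to A at 62) go to A, those right go to B.
  N3 at 2 (w=80) → A
  N7 at 3 (w=40) → A
  N8 at 8 (w=70) → A
  N9 at 18 (w=3) → A
  N6 at 30 (w=60) → A
  N1 at 48 (w=90) → A
  N5 at 66 (w=7) → A
  N4 at 83 (w=40) → B
  N2 at 92 (w=100) → B
A captures 350; B captures 140.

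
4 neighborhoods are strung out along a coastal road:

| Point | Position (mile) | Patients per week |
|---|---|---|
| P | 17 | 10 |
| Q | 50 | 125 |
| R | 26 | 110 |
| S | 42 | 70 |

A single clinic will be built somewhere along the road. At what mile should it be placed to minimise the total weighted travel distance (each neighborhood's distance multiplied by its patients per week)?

x = 42

For a sum of weighted absolute distances on a line, the optimum is the weighted median (not the mean). Total weight W = 315; half-weight = 157.5.
Sort by position and accumulate weight:
  mile 17 (P, w=10) → cum 10
  mile 26 (R, w=110) → cum 120
  mile 42 (S, w=70) → cum 190  ≥ 157.5 → median here
  mile 50 (Q, w=125) → cum 315
Optimal location: mile 42.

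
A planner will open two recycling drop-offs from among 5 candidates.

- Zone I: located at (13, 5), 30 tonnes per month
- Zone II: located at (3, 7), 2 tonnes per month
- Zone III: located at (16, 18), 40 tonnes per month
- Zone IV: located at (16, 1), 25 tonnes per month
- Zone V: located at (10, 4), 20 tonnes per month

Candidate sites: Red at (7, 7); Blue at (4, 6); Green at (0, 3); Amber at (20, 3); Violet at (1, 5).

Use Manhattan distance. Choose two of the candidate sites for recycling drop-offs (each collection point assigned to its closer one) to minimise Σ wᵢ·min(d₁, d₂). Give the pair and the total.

Evaluate every pair (each demand assigned to the nearer of the two):
  {Red, Amber}: total = 1278
  {Blue, Amber}: total = 1344
  {Amber, Violet}: total = 1388
  {Green, Amber}: total = 1414
  {Red, Blue}: total = 1539
  {Red, Green}: total = 1543
  {Red, Violet}: total = 1543
  {Blue, Green}: total = 1849
  {Blue, Violet}: total = 1849
  {Green, Violet}: total = 2138
Best pair: {Red, Amber} with total 1278.

{Red, Amber}, total 1278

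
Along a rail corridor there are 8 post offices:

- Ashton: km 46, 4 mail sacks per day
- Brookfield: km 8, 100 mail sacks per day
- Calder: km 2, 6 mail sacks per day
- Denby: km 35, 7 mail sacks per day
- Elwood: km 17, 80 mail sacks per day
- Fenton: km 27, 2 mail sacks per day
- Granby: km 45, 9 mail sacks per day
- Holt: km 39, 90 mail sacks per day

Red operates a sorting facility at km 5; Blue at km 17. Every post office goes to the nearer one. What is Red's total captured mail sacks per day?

106

The indifferent point is the midpoint (5+17)/2 = 11; post offices left of it (closer to Red at 5) go to Red, those right go to Blue.
  Calder at 2 (w=6) → Red
  Brookfield at 8 (w=100) → Red
  Elwood at 17 (w=80) → Blue
  Fenton at 27 (w=2) → Blue
  Denby at 35 (w=7) → Blue
  Holt at 39 (w=90) → Blue
  Granby at 45 (w=9) → Blue
  Ashton at 46 (w=4) → Blue
Red captures 106; Blue captures 192.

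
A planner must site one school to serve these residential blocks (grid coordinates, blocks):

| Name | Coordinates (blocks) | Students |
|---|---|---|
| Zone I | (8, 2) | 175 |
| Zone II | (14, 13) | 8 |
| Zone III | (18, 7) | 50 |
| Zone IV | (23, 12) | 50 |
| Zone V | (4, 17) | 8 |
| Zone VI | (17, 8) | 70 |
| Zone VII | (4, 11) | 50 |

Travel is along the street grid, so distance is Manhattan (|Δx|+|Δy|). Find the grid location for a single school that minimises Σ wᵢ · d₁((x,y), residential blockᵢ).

(8, 7)

Manhattan distance separates: Σwᵢ(|x−xᵢ|+|y−yᵢ|) = Σwᵢ|x−xᵢ| + Σwᵢ|y−yᵢ|, so x and y are optimised independently as 1-D weighted medians.
Total weight W = 411; half = 205.5.
x-coordinate, sorted with cumulative weight:
  x=4 (Zone V, w=8) cum 8
  x=4 (Zone VII, w=50) cum 58
  x=8 (Zone I, w=175) cum 233  ← median
  x=14 (Zone II, w=8) cum 241
  x=17 (Zone VI, w=70) cum 311
  x=18 (Zone III, w=50) cum 361
  x=23 (Zone IV, w=50) cum 411
⇒ x* = 8
y-coordinate, sorted with cumulative weight:
  y=2 (Zone I, w=175) cum 175
  y=7 (Zone III, w=50) cum 225  ← median
  y=8 (Zone VI, w=70) cum 295
  y=11 (Zone VII, w=50) cum 345
  y=12 (Zone IV, w=50) cum 395
  y=13 (Zone II, w=8) cum 403
  y=17 (Zone V, w=8) cum 411
⇒ y* = 7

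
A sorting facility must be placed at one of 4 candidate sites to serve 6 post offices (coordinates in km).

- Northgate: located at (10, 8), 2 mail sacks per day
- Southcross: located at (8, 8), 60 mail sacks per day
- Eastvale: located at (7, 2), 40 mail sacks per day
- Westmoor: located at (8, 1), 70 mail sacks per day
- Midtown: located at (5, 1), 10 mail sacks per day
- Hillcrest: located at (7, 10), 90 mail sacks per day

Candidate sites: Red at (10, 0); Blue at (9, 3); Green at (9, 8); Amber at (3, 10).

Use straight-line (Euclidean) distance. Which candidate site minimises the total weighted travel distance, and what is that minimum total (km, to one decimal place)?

Total weighted distance at each candidate:
  Red (10, 0): total = 1802.1
  Blue (9, 3): total = 1262.0
  Green (9, 8): total = 1145.1
  Amber (3, 10): total = 1868.3
Minimum is at Green with total 1145.1 km.

Green, total 1145.1 km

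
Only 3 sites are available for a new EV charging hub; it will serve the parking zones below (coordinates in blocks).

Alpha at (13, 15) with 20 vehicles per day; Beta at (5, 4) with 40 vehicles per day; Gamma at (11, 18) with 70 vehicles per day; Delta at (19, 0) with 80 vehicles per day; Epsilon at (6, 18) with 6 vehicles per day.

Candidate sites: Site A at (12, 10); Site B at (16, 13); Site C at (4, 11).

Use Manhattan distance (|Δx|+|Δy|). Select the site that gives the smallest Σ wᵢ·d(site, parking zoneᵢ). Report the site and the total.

Total weighted distance at each candidate:
  Site A (12, 10): total = 2714
  Site B (16, 13): total = 2970
  Site C (4, 11): total = 3694
Minimum is at Site A with total 2714 blocks.

Site A, total 2714 blocks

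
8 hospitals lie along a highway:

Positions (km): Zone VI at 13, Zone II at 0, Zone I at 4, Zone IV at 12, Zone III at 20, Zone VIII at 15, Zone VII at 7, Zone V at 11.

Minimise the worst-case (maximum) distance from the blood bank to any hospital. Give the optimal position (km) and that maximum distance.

location 10, max distance 10

The 1-center on a line is the midpoint of the two extreme points: leftmost at 0, rightmost at 20.
Optimal location = (0 + 20)/2 = 10; maximum distance = (20 − 0)/2 = 10.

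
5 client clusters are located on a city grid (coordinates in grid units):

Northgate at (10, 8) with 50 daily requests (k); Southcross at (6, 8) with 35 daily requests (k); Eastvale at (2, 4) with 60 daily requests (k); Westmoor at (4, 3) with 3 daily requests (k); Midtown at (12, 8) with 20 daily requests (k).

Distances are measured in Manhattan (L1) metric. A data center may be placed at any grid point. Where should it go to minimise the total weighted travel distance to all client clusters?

(6, 8)

Manhattan distance separates: Σwᵢ(|x−xᵢ|+|y−yᵢ|) = Σwᵢ|x−xᵢ| + Σwᵢ|y−yᵢ|, so x and y are optimised independently as 1-D weighted medians.
Total weight W = 168; half = 84.
x-coordinate, sorted with cumulative weight:
  x=2 (Eastvale, w=60) cum 60
  x=4 (Westmoor, w=3) cum 63
  x=6 (Southcross, w=35) cum 98  ← median
  x=10 (Northgate, w=50) cum 148
  x=12 (Midtown, w=20) cum 168
⇒ x* = 6
y-coordinate, sorted with cumulative weight:
  y=3 (Westmoor, w=3) cum 3
  y=4 (Eastvale, w=60) cum 63
  y=8 (Northgate, w=50) cum 113  ← median
  y=8 (Southcross, w=35) cum 148
  y=8 (Midtown, w=20) cum 168
⇒ y* = 8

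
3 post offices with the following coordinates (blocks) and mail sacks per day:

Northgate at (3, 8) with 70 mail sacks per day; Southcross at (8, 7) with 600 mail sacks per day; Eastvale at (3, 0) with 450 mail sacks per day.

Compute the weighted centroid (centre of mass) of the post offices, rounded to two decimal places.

The minimiser of Σwᵢ‖p−pᵢ‖² is the weighted centroid p* = (Σwᵢpᵢ)/(Σwᵢ).
Σwᵢ = 1120.
Σwᵢxᵢ = 70·3 + 600·8 + 450·3 = 6360.
Σwᵢyᵢ = 70·8 + 600·7 + 450·0 = 4760.
x* = 6360/1120 = 5.68, y* = 4760/1120 = 4.25.

(5.68, 4.25)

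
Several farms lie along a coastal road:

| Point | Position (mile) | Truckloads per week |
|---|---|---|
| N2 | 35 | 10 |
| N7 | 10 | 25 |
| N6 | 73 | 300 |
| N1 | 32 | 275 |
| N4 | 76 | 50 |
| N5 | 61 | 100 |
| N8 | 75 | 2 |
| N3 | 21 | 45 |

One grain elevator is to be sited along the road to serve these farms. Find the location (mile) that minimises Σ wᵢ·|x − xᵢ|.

x = 61

For a sum of weighted absolute distances on a line, the optimum is the weighted median (not the mean). Total weight W = 807; half-weight = 403.5.
Sort by position and accumulate weight:
  mile 10 (N7, w=25) → cum 25
  mile 21 (N3, w=45) → cum 70
  mile 32 (N1, w=275) → cum 345
  mile 35 (N2, w=10) → cum 355
  mile 61 (N5, w=100) → cum 455  ≥ 403.5 → median here
  mile 73 (N6, w=300) → cum 755
  mile 75 (N8, w=2) → cum 757
  mile 76 (N4, w=50) → cum 807
Optimal location: mile 61.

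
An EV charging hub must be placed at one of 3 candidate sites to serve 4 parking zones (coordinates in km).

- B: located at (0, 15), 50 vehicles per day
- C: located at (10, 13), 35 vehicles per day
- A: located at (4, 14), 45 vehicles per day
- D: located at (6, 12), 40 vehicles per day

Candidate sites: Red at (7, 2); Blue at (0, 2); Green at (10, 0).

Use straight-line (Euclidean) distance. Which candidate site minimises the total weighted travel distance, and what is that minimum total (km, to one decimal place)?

Total weighted distance at each candidate:
  Red (7, 2): total = 2095.9
  Blue (0, 2): total = 2206.0
  Green (10, 0): total = 2547.8
Minimum is at Red with total 2095.9 km.

Red, total 2095.9 km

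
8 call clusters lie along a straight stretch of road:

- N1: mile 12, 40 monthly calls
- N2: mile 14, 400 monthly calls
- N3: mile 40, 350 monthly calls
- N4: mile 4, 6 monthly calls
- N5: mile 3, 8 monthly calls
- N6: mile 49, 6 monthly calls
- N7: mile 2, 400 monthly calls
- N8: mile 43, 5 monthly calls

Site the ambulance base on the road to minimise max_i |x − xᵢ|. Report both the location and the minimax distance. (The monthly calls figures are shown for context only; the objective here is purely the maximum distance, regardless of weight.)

The 1-center on a line is the midpoint of the two extreme points: leftmost at 2, rightmost at 49.
Optimal location = (2 + 49)/2 = 25.5; maximum distance = (49 − 2)/2 = 23.5.

location 25.5, max distance 23.5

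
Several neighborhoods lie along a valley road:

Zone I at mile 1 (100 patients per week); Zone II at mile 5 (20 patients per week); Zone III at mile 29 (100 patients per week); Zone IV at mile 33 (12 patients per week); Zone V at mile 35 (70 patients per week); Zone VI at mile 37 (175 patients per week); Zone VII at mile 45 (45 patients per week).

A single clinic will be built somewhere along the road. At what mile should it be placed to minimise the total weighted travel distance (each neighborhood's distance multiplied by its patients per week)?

x = 35

For a sum of weighted absolute distances on a line, the optimum is the weighted median (not the mean). Total weight W = 522; half-weight = 261.
Sort by position and accumulate weight:
  mile 1 (Zone I, w=100) → cum 100
  mile 5 (Zone II, w=20) → cum 120
  mile 29 (Zone III, w=100) → cum 220
  mile 33 (Zone IV, w=12) → cum 232
  mile 35 (Zone V, w=70) → cum 302  ≥ 261 → median here
  mile 37 (Zone VI, w=175) → cum 477
  mile 45 (Zone VII, w=45) → cum 522
Optimal location: mile 35.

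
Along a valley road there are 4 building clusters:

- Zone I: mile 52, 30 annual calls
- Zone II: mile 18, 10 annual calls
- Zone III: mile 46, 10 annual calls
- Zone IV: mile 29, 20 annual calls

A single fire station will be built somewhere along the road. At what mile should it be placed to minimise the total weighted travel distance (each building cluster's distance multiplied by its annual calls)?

x = 46

For a sum of weighted absolute distances on a line, the optimum is the weighted median (not the mean). Total weight W = 70; half-weight = 35.
Sort by position and accumulate weight:
  mile 18 (Zone II, w=10) → cum 10
  mile 29 (Zone IV, w=20) → cum 30
  mile 46 (Zone III, w=10) → cum 40  ≥ 35 → median here
  mile 52 (Zone I, w=30) → cum 70
Optimal location: mile 46.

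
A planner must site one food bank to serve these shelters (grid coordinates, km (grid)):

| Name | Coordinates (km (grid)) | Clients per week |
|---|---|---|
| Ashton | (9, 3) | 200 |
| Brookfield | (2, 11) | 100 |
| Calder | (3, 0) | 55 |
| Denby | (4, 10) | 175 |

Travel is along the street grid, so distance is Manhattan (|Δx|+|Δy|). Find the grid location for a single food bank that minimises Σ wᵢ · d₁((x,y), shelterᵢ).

Manhattan distance separates: Σwᵢ(|x−xᵢ|+|y−yᵢ|) = Σwᵢ|x−xᵢ| + Σwᵢ|y−yᵢ|, so x and y are optimised independently as 1-D weighted medians.
Total weight W = 530; half = 265.
x-coordinate, sorted with cumulative weight:
  x=2 (Brookfield, w=100) cum 100
  x=3 (Calder, w=55) cum 155
  x=4 (Denby, w=175) cum 330  ← median
  x=9 (Ashton, w=200) cum 530
⇒ x* = 4
y-coordinate, sorted with cumulative weight:
  y=0 (Calder, w=55) cum 55
  y=3 (Ashton, w=200) cum 255
  y=10 (Denby, w=175) cum 430  ← median
  y=11 (Brookfield, w=100) cum 530
⇒ y* = 10

(4, 10)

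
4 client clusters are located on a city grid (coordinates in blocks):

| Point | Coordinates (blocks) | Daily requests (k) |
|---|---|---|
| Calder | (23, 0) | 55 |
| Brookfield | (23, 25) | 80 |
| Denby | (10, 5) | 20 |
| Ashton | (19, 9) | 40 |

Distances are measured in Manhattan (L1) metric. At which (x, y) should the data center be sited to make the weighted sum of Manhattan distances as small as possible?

(23, 9)

Manhattan distance separates: Σwᵢ(|x−xᵢ|+|y−yᵢ|) = Σwᵢ|x−xᵢ| + Σwᵢ|y−yᵢ|, so x and y are optimised independently as 1-D weighted medians.
Total weight W = 195; half = 97.5.
x-coordinate, sorted with cumulative weight:
  x=10 (Denby, w=20) cum 20
  x=19 (Ashton, w=40) cum 60
  x=23 (Calder, w=55) cum 115  ← median
  x=23 (Brookfield, w=80) cum 195
⇒ x* = 23
y-coordinate, sorted with cumulative weight:
  y=0 (Calder, w=55) cum 55
  y=5 (Denby, w=20) cum 75
  y=9 (Ashton, w=40) cum 115  ← median
  y=25 (Brookfield, w=80) cum 195
⇒ y* = 9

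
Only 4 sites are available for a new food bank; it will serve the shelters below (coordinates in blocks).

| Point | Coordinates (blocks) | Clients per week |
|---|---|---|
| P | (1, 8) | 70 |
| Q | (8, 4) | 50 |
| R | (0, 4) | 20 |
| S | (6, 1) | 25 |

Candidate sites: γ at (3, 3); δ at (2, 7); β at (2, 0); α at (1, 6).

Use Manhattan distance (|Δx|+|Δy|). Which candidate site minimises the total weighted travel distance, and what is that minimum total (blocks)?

α, total 900 blocks

Total weighted distance at each candidate:
  γ (3, 3): total = 995
  δ (2, 7): total = 940
  β (2, 0): total = 1375
  α (1, 6): total = 900
Minimum is at α with total 900 blocks.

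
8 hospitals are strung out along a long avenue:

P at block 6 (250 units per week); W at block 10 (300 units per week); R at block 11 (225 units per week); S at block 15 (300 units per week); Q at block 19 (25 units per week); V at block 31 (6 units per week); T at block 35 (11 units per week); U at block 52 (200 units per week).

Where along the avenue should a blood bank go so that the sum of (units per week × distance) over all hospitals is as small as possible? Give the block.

For a sum of weighted absolute distances on a line, the optimum is the weighted median (not the mean). Total weight W = 1317; half-weight = 658.5.
Sort by position and accumulate weight:
  block 6 (P, w=250) → cum 250
  block 10 (W, w=300) → cum 550
  block 11 (R, w=225) → cum 775  ≥ 658.5 → median here
  block 15 (S, w=300) → cum 1075
  block 19 (Q, w=25) → cum 1100
  block 31 (V, w=6) → cum 1106
  block 35 (T, w=11) → cum 1117
  block 52 (U, w=200) → cum 1317
Optimal location: block 11.

x = 11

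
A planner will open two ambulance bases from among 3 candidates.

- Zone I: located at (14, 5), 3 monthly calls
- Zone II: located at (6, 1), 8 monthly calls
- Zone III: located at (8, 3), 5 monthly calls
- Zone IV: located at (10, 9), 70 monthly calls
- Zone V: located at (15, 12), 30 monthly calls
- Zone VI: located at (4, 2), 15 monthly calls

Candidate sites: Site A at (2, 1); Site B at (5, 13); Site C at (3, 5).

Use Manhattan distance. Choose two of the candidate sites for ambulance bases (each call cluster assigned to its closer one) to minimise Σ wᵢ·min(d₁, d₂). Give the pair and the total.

{Site A, Site B}, total 1125

Evaluate every pair (each demand assigned to the nearer of the two):
  {Site A, Site B}: total = 1125
  {Site B, Site C}: total = 1144
  {Site A, Site C}: total = 1485
Best pair: {Site A, Site B} with total 1125.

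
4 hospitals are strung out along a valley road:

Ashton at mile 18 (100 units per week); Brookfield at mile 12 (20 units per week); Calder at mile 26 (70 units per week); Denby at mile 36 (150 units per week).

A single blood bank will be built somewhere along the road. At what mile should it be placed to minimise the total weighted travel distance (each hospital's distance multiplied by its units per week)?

x = 26

For a sum of weighted absolute distances on a line, the optimum is the weighted median (not the mean). Total weight W = 340; half-weight = 170.
Sort by position and accumulate weight:
  mile 12 (Brookfield, w=20) → cum 20
  mile 18 (Ashton, w=100) → cum 120
  mile 26 (Calder, w=70) → cum 190  ≥ 170 → median here
  mile 36 (Denby, w=150) → cum 340
Optimal location: mile 26.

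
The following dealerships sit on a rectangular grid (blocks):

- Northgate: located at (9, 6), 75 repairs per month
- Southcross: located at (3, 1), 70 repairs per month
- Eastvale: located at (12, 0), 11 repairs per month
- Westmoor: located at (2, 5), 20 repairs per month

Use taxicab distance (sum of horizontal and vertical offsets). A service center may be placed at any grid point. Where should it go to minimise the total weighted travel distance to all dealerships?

(3, 5)

Manhattan distance separates: Σwᵢ(|x−xᵢ|+|y−yᵢ|) = Σwᵢ|x−xᵢ| + Σwᵢ|y−yᵢ|, so x and y are optimised independently as 1-D weighted medians.
Total weight W = 176; half = 88.
x-coordinate, sorted with cumulative weight:
  x=2 (Westmoor, w=20) cum 20
  x=3 (Southcross, w=70) cum 90  ← median
  x=9 (Northgate, w=75) cum 165
  x=12 (Eastvale, w=11) cum 176
⇒ x* = 3
y-coordinate, sorted with cumulative weight:
  y=0 (Eastvale, w=11) cum 11
  y=1 (Southcross, w=70) cum 81
  y=5 (Westmoor, w=20) cum 101  ← median
  y=6 (Northgate, w=75) cum 176
⇒ y* = 5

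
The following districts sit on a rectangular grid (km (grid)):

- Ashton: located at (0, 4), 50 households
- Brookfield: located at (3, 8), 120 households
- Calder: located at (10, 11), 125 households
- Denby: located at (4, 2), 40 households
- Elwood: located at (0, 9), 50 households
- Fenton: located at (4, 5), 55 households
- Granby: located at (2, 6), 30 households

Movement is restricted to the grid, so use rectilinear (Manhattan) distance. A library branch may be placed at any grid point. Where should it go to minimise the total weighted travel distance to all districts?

Manhattan distance separates: Σwᵢ(|x−xᵢ|+|y−yᵢ|) = Σwᵢ|x−xᵢ| + Σwᵢ|y−yᵢ|, so x and y are optimised independently as 1-D weighted medians.
Total weight W = 470; half = 235.
x-coordinate, sorted with cumulative weight:
  x=0 (Ashton, w=50) cum 50
  x=0 (Elwood, w=50) cum 100
  x=2 (Granby, w=30) cum 130
  x=3 (Brookfield, w=120) cum 250  ← median
  x=4 (Denby, w=40) cum 290
  x=4 (Fenton, w=55) cum 345
  x=10 (Calder, w=125) cum 470
⇒ x* = 3
y-coordinate, sorted with cumulative weight:
  y=2 (Denby, w=40) cum 40
  y=4 (Ashton, w=50) cum 90
  y=5 (Fenton, w=55) cum 145
  y=6 (Granby, w=30) cum 175
  y=8 (Brookfield, w=120) cum 295  ← median
  y=9 (Elwood, w=50) cum 345
  y=11 (Calder, w=125) cum 470
⇒ y* = 8

(3, 8)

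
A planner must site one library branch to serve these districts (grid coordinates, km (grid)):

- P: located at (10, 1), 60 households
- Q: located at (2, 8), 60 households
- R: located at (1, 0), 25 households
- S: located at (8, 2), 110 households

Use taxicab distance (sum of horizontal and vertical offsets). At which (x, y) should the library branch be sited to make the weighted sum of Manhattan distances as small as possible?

(8, 2)

Manhattan distance separates: Σwᵢ(|x−xᵢ|+|y−yᵢ|) = Σwᵢ|x−xᵢ| + Σwᵢ|y−yᵢ|, so x and y are optimised independently as 1-D weighted medians.
Total weight W = 255; half = 127.5.
x-coordinate, sorted with cumulative weight:
  x=1 (R, w=25) cum 25
  x=2 (Q, w=60) cum 85
  x=8 (S, w=110) cum 195  ← median
  x=10 (P, w=60) cum 255
⇒ x* = 8
y-coordinate, sorted with cumulative weight:
  y=0 (R, w=25) cum 25
  y=1 (P, w=60) cum 85
  y=2 (S, w=110) cum 195  ← median
  y=8 (Q, w=60) cum 255
⇒ y* = 2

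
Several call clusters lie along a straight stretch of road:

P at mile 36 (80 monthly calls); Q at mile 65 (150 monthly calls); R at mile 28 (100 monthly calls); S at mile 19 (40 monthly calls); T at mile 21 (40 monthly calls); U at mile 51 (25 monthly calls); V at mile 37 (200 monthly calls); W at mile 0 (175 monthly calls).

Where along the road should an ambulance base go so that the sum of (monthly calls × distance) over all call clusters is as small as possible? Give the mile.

x = 36

For a sum of weighted absolute distances on a line, the optimum is the weighted median (not the mean). Total weight W = 810; half-weight = 405.
Sort by position and accumulate weight:
  mile 0 (W, w=175) → cum 175
  mile 19 (S, w=40) → cum 215
  mile 21 (T, w=40) → cum 255
  mile 28 (R, w=100) → cum 355
  mile 36 (P, w=80) → cum 435  ≥ 405 → median here
  mile 37 (V, w=200) → cum 635
  mile 51 (U, w=25) → cum 660
  mile 65 (Q, w=150) → cum 810
Optimal location: mile 36.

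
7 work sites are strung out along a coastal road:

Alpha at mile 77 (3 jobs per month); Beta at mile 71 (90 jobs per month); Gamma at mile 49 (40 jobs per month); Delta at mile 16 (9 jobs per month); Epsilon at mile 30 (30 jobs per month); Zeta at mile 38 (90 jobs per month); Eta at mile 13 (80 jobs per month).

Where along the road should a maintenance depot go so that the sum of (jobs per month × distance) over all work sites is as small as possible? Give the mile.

x = 38

For a sum of weighted absolute distances on a line, the optimum is the weighted median (not the mean). Total weight W = 342; half-weight = 171.
Sort by position and accumulate weight:
  mile 13 (Eta, w=80) → cum 80
  mile 16 (Delta, w=9) → cum 89
  mile 30 (Epsilon, w=30) → cum 119
  mile 38 (Zeta, w=90) → cum 209  ≥ 171 → median here
  mile 49 (Gamma, w=40) → cum 249
  mile 71 (Beta, w=90) → cum 339
  mile 77 (Alpha, w=3) → cum 342
Optimal location: mile 38.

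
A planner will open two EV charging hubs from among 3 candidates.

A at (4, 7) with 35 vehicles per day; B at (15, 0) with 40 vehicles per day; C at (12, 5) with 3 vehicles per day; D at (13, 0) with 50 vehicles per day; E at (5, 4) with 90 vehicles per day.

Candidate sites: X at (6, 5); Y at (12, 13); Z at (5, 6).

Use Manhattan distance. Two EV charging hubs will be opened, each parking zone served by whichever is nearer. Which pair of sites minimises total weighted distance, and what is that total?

Evaluate every pair (each demand assigned to the nearer of the two):
  {X, Z}: total = 1428
  {X, Y}: total = 1498
  {Y, Z}: total = 1614
Best pair: {X, Z} with total 1428.

{X, Z}, total 1428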